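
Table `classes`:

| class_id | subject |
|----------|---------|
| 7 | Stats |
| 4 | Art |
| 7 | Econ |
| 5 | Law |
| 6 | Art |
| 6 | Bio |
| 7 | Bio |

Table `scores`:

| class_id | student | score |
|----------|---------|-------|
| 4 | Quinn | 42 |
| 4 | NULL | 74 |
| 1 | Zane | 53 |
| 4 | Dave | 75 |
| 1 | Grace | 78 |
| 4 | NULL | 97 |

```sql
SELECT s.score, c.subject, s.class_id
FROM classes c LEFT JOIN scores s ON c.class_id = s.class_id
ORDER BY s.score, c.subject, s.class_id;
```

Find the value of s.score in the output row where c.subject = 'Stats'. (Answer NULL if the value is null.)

NULL

LEFT JOIN keeps every row from `classes`; unmatched rows get NULL for `scores`'s columns.
Matching on c.class_id = s.class_id.
- c row (class_id=7): no match → kept, s columns NULL.
- c row (class_id=4): matches 4 s row(s) → 4 output row(s).
- c row (class_id=7): no match → kept, s columns NULL.
- c row (class_id=5): no match → kept, s columns NULL.
- c row (class_id=6): no match → kept, s columns NULL.
- c row (class_id=6): no match → kept, s columns NULL.
- c row (class_id=7): no match → kept, s columns NULL.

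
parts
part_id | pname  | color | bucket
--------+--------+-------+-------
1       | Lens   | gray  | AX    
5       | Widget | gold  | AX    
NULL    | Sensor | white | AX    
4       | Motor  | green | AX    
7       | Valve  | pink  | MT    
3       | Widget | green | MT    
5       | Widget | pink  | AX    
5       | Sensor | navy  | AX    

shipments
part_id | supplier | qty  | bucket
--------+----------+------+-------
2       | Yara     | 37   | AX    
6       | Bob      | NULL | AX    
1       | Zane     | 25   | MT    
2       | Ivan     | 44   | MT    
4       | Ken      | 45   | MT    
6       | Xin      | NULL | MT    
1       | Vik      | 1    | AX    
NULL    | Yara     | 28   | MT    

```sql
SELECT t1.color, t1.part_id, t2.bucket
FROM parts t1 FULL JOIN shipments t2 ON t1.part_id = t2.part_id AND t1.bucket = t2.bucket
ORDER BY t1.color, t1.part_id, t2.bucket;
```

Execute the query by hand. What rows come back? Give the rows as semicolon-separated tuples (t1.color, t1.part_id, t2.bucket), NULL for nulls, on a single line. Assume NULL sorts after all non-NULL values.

(gold, 5, NULL); (gray, 1, AX); (green, 3, NULL); (green, 4, NULL); (navy, 5, NULL); (pink, 5, NULL); (pink, 7, NULL); (white, NULL, NULL); (NULL, NULL, AX); (NULL, NULL, AX); (NULL, NULL, MT); (NULL, NULL, MT); (NULL, NULL, MT); (NULL, NULL, MT); (NULL, NULL, MT)

FULL OUTER JOIN keeps every row from both sides; unmatched rows get NULL for the other side's columns.
Matching on t1.part_id = t2.part_id AND t1.bucket = t2.bucket. A NULL in a compared column never satisfies the condition.
- t1[0] part_id=1, bucket=AX → 1 match(es) in t2 → 1 row(s).
- t1[1] part_id=5, bucket=AX → no match; kept with NULLs on the t2 side.
- t1[2] part_id=NULL, bucket=AX → no match; kept with NULLs on the t2 side.
- t1[3] part_id=4, bucket=AX → no match; kept with NULLs on the t2 side.
- t1[4] part_id=7, bucket=MT → no match; kept with NULLs on the t2 side.
- t1[5] part_id=3, bucket=MT → no match; kept with NULLs on the t2 side.
- t1[6] part_id=5, bucket=AX → no match; kept with NULLs on the t2 side.
- t1[7] part_id=5, bucket=AX → no match; kept with NULLs on the t2 side.
- 7 row(s) from t2 found no t1 partner → padded with NULL.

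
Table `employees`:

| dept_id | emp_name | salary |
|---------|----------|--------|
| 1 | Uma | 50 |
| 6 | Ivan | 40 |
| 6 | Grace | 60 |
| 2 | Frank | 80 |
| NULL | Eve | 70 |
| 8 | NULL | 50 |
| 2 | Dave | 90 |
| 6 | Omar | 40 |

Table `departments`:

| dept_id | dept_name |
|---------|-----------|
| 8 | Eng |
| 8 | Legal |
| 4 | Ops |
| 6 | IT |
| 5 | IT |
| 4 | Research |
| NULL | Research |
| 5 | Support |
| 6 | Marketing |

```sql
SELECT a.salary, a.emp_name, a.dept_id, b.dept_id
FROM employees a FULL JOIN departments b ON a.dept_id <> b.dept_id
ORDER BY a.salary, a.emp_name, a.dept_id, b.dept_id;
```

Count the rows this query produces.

50

FULL OUTER JOIN keeps every row from both sides; unmatched rows get NULL for the other side's columns.
Matching on a.dept_id <> b.dept_id. A NULL in a compared column never satisfies the condition.
- a row (dept_id=1): matches 8 b row(s) → 8 output row(s).
- a row (dept_id=6): matches 6 b row(s) → 6 output row(s).
- a row (dept_id=6): matches 6 b row(s) → 6 output row(s).
- a row (dept_id=2): matches 8 b row(s) → 8 output row(s).
- a row (dept_id=NULL): no match → kept, b columns NULL.
- a row (dept_id=8): matches 6 b row(s) → 6 output row(s).
- a row (dept_id=2): matches 8 b row(s) → 8 output row(s).
- a row (dept_id=6): matches 6 b row(s) → 6 output row(s).
- 1 row(s) from b found no a partner → padded with NULL.
Total: 48 matched + 2 padded = 50 rows.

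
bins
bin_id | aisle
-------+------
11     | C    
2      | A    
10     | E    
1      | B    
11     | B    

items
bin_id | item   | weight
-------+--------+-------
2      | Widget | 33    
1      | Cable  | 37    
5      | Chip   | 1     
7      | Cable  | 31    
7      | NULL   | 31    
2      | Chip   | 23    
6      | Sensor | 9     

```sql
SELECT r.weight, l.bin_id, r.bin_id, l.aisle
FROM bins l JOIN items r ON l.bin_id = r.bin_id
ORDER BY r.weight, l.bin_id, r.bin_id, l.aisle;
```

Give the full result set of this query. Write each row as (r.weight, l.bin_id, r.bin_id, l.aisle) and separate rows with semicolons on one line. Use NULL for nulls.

INNER JOIN keeps only pairs where the ON condition holds.
Matching on l.bin_id = r.bin_id.
- bin_id=11: no matching r row, dropped.
- bin_id=2: 2 matching r row(s), so 2 row(s) emitted.
- bin_id=10: no matching r row, dropped.
- bin_id=1: 1 matching r row(s), so 1 row(s) emitted.
- bin_id=11: no matching r row, dropped.
After projecting and ordering:
r.weight | l.bin_id | r.bin_id | l.aisle
23 | 2 | 2 | A
33 | 2 | 2 | A
37 | 1 | 1 | B

(23, 2, 2, A); (33, 2, 2, A); (37, 1, 1, B)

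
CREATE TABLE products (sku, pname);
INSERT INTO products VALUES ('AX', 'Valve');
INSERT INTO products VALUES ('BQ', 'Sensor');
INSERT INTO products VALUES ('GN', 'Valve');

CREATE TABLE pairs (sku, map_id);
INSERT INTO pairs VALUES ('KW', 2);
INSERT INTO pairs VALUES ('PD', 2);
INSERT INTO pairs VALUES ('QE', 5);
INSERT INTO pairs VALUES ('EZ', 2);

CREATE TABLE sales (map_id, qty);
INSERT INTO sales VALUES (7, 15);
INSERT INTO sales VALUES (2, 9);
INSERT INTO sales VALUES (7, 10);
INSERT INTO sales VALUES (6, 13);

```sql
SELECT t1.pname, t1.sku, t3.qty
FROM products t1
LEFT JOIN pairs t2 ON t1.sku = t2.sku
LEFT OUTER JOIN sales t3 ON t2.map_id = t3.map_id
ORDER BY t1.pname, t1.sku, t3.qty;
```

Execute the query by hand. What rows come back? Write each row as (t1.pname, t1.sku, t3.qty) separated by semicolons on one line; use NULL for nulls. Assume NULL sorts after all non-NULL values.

Joins associate left-to-right: products LEFT JOIN pairs on sku gives 3 intermediate row(s).
Then LEFT JOIN `sales t3` on map_id: each of those 3 rows is kept; rows whose t2.map_id has no match in t3 get NULL for t3's columns.

(Sensor, BQ, NULL); (Valve, AX, NULL); (Valve, GN, NULL)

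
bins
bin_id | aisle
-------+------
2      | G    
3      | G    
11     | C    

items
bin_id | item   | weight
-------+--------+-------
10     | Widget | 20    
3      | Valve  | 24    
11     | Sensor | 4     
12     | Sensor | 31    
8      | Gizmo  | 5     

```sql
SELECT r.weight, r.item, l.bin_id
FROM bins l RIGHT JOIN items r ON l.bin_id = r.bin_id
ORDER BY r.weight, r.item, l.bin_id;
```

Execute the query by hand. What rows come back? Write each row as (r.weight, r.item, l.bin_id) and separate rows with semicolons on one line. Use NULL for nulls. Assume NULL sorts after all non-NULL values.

(4, Sensor, 11); (5, Gizmo, NULL); (20, Widget, NULL); (24, Valve, 3); (31, Sensor, NULL)

RIGHT JOIN keeps every row from `items`; unmatched rows get NULL for `bins`'s columns.
Matching on l.bin_id = r.bin_id.
- l row (bin_id=2): no match.
- l row (bin_id=3): matches 1 r row(s) → 1 output row(s).
- l row (bin_id=11): matches 1 r row(s) → 1 output row(s).
- plus 3 unmatched r row(s), each kept with NULL l columns.
After projecting and ordering:
r.weight | r.item | l.bin_id
4 | Sensor | 11
5 | Gizmo | NULL
20 | Widget | NULL
24 | Valve | 3
31 | Sensor | NULL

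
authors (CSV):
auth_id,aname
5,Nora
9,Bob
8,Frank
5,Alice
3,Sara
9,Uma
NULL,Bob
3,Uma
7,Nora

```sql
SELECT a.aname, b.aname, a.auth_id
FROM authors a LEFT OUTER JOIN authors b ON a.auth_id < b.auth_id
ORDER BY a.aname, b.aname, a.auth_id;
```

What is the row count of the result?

LEFT JOIN keeps every row from `authors a`; unmatched rows get NULL for `authors b`'s columns.
Matching on a.auth_id < b.auth_id. A NULL in a compared column never satisfies the condition.
- a (auth_id=5) pairs with 4 row(s) of b.
- a (auth_id=9) has no partner → padded with NULL.
- a (auth_id=8) pairs with 2 row(s) of b.
- a (auth_id=5) pairs with 4 row(s) of b.
- a (auth_id=3) pairs with 6 row(s) of b.
- a (auth_id=9) has no partner → padded with NULL.
- a (auth_id=NULL) has no partner → padded with NULL.
- a (auth_id=3) pairs with 6 row(s) of b.
- a (auth_id=7) pairs with 3 row(s) of b.
Total: 25 matched + 3 padded = 28 rows.

28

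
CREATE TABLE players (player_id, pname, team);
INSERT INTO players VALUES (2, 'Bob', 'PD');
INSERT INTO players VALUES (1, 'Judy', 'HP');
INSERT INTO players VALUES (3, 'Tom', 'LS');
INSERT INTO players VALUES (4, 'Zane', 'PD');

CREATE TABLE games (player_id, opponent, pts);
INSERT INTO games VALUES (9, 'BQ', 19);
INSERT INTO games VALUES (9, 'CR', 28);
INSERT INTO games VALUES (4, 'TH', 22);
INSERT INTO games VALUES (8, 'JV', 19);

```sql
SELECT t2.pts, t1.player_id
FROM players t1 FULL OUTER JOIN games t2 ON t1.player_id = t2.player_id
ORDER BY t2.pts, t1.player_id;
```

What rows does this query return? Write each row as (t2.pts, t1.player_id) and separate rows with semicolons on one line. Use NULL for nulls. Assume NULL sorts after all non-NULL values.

FULL OUTER JOIN keeps every row from both sides; unmatched rows get NULL for the other side's columns.
Matching on t1.player_id = t2.player_id.
Matched pairs: 1; unmatched t1 rows kept: 3; unmatched t2 rows kept: 3.

(19, NULL); (19, NULL); (22, 4); (28, NULL); (NULL, 1); (NULL, 2); (NULL, 3)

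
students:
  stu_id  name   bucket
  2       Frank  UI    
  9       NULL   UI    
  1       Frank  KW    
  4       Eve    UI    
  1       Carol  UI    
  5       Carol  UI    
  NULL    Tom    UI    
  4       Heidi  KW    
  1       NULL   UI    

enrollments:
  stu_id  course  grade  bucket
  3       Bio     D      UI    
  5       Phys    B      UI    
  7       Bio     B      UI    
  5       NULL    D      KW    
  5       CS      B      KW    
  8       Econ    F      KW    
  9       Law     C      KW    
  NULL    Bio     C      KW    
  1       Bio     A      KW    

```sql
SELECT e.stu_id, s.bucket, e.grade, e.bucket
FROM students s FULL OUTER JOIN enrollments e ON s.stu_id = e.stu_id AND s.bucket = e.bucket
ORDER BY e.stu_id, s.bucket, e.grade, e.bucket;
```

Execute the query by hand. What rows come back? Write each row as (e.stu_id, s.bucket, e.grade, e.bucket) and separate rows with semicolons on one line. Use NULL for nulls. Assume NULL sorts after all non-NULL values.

(1, KW, A, KW); (3, NULL, D, UI); (5, UI, B, UI); (5, NULL, B, KW); (5, NULL, D, KW); (7, NULL, B, UI); (8, NULL, F, KW); (9, NULL, C, KW); (NULL, KW, NULL, NULL); (NULL, UI, NULL, NULL); (NULL, UI, NULL, NULL); (NULL, UI, NULL, NULL); (NULL, UI, NULL, NULL); (NULL, UI, NULL, NULL); (NULL, UI, NULL, NULL); (NULL, NULL, C, KW)

FULL OUTER JOIN keeps every row from both sides; unmatched rows get NULL for the other side's columns.
Matching on s.stu_id = e.stu_id AND s.bucket = e.bucket. A NULL in a compared column never satisfies the condition.
Matched pairs: 2; unmatched s rows kept: 7; unmatched e rows kept: 7.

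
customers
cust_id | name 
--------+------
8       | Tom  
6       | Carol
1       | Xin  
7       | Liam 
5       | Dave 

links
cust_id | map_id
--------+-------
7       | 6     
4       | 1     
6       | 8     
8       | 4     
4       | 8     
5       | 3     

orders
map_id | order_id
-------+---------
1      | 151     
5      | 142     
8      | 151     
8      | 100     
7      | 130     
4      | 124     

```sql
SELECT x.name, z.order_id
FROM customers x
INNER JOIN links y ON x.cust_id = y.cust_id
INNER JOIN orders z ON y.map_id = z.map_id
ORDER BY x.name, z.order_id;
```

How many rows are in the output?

3

Step 1 — x INNER JOIN y on cust_id → 4 row(s).
Then INNER JOIN `orders z` on map_id: keep only rows whose y.map_id appears in z.
Result: 3 row(s).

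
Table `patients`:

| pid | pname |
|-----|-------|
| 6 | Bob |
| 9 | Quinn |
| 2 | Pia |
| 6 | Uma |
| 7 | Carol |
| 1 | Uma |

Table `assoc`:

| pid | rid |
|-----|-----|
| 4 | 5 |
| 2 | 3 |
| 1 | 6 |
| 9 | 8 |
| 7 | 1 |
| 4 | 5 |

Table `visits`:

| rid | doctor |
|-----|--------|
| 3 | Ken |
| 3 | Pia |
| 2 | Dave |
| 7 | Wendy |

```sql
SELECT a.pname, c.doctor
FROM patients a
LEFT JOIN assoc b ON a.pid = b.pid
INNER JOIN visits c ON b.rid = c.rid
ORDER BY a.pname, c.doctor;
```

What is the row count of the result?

2

Evaluate left to right. First `patients a LEFT JOIN assoc b` on pid: 6 row(s).
Then INNER JOIN `visits c` on rid: keep only rows whose b.rid appears in c.
Result: 2 row(s).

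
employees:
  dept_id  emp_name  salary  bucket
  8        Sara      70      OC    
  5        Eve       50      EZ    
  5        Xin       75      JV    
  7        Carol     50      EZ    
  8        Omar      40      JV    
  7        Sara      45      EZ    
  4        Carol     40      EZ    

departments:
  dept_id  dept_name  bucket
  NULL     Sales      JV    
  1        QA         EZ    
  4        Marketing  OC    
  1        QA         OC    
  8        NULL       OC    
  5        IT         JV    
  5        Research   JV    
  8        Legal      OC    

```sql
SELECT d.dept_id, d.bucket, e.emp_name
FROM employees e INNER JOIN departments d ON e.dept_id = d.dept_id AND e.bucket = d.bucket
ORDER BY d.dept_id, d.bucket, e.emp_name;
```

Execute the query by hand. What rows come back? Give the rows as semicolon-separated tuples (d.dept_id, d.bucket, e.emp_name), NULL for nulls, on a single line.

INNER JOIN keeps only pairs where the ON condition holds.
Matching on e.dept_id = d.dept_id AND e.bucket = d.bucket. A NULL in a compared column never satisfies the condition.
- e row (dept_id=8, bucket=OC): matches 2 d row(s) → 2 output row(s).
- e row (dept_id=5, bucket=EZ): no match → dropped.
- e row (dept_id=5, bucket=JV): matches 2 d row(s) → 2 output row(s).
- e row (dept_id=7, bucket=EZ): no match → dropped.
- e row (dept_id=8, bucket=JV): no match → dropped.
- e row (dept_id=7, bucket=EZ): no match → dropped.
- e row (dept_id=4, bucket=EZ): no match → dropped.
After projecting and ordering:
d.dept_id | d.bucket | e.emp_name
5 | JV | Xin
5 | JV | Xin
8 | OC | Sara
8 | OC | Sara

(5, JV, Xin); (5, JV, Xin); (8, OC, Sara); (8, OC, Sara)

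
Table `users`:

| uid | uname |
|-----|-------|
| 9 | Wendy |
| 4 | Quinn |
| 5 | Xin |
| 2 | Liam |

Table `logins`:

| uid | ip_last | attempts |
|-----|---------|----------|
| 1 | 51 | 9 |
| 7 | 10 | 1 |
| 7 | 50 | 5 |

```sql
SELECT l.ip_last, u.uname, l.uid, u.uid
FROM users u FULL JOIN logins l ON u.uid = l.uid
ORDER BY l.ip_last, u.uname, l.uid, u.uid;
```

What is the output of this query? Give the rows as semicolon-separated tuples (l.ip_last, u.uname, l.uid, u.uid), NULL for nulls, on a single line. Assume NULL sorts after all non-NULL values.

FULL OUTER JOIN keeps every row from both sides; unmatched rows get NULL for the other side's columns.
Matching on u.uid = l.uid.
- uid=9: no l row matches, row kept with l columns NULL.
- uid=4: no l row matches, row kept with l columns NULL.
- uid=5: no l row matches, row kept with l columns NULL.
- uid=2: no l row matches, row kept with l columns NULL.
- 3 l row(s) had no u match → kept, u columns NULL.
After projecting and ordering:
l.ip_last | u.uname | l.uid | u.uid
10 | NULL | 7 | NULL
50 | NULL | 7 | NULL
51 | NULL | 1 | NULL
NULL | Liam | NULL | 2
NULL | Quinn | NULL | 4
NULL | Wendy | NULL | 9
NULL | Xin | NULL | 5

(10, NULL, 7, NULL); (50, NULL, 7, NULL); (51, NULL, 1, NULL); (NULL, Liam, NULL, 2); (NULL, Quinn, NULL, 4); (NULL, Wendy, NULL, 9); (NULL, Xin, NULL, 5)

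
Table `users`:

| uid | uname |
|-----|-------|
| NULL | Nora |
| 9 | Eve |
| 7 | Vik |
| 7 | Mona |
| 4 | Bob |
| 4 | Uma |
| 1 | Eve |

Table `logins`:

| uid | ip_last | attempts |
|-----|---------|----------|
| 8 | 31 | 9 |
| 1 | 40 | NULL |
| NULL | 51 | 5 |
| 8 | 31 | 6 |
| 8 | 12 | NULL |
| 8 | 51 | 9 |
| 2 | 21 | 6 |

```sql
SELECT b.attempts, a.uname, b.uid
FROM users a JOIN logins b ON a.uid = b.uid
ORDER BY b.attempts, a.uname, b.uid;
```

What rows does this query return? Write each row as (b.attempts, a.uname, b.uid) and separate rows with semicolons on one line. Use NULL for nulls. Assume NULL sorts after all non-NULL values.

(NULL, Eve, 1)

INNER JOIN keeps only pairs where the ON condition holds.
Matching on a.uid = b.uid. A NULL in a compared column never satisfies the condition.
- uid=NULL: no matching b row, dropped.
- uid=9: no matching b row, dropped.
- uid=7: no matching b row, dropped.
- uid=7: no matching b row, dropped.
- uid=4: no matching b row, dropped.
- uid=4: no matching b row, dropped.
- uid=1: 1 matching b row(s), so 1 row(s) emitted.
After projecting and ordering:
b.attempts | a.uname | b.uid
NULL | Eve | 1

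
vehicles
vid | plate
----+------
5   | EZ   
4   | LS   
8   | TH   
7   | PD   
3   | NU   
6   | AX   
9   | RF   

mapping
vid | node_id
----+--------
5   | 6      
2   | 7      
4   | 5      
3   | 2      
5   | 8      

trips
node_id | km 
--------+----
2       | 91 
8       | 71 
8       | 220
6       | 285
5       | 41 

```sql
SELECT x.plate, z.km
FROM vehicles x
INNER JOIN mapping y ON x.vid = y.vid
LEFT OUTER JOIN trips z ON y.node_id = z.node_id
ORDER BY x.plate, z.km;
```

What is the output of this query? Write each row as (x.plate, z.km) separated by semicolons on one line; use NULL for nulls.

(EZ, 71); (EZ, 220); (EZ, 285); (LS, 41); (NU, 91)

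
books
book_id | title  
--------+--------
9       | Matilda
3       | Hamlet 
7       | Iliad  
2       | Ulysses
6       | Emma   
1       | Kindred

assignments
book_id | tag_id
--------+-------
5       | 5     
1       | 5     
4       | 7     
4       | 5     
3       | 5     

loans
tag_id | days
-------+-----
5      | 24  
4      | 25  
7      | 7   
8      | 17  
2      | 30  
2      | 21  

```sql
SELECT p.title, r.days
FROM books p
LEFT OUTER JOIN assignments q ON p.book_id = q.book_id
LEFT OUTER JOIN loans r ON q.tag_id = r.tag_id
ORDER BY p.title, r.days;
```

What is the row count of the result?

6

Step 1 — p LEFT JOIN q on book_id → 6 row(s).
Then LEFT JOIN `loans r` on tag_id: each of those 6 rows is kept; rows whose q.tag_id has no match in r get NULL for r's columns.
Result: 6 row(s).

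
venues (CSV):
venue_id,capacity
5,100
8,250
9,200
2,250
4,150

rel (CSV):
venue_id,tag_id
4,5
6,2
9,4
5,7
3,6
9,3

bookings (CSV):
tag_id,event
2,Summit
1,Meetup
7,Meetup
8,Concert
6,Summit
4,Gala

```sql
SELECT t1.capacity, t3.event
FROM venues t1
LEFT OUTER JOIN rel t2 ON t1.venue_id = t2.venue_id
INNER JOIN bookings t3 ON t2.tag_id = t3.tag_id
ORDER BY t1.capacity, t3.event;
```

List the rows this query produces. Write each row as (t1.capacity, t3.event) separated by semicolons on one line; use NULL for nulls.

Joins associate left-to-right: venues LEFT JOIN rel on venue_id gives 6 intermediate row(s).
Then INNER JOIN `bookings t3` on tag_id: keep only rows whose t2.tag_id appears in t3.

(100, Meetup); (200, Gala)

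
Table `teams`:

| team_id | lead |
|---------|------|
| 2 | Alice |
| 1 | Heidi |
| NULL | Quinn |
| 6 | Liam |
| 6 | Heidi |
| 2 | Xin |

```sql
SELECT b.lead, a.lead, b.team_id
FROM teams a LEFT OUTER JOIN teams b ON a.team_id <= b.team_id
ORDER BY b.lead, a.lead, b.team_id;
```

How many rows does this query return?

18

LEFT JOIN keeps every row from `teams a`; unmatched rows get NULL for `teams b`'s columns.
Matching on a.team_id <= b.team_id. A NULL in a compared column never satisfies the condition.
Matched pairs: 17; unmatched a rows kept: 1.
Total: 17 matched + 1 padded = 18 rows.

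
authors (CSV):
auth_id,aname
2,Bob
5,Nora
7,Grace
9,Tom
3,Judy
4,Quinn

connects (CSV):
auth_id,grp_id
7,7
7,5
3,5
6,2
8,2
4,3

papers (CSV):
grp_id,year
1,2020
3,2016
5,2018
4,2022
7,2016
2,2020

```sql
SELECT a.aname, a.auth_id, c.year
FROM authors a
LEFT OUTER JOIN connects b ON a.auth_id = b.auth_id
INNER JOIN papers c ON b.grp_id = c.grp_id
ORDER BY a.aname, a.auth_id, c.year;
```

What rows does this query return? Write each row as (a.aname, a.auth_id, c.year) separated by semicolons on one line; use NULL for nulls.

(Grace, 7, 2016); (Grace, 7, 2018); (Judy, 3, 2018); (Quinn, 4, 2016)

Evaluate left to right. First `authors a LEFT JOIN connects b` on auth_id: 7 row(s).
Then INNER JOIN `papers c` on grp_id: keep only rows whose b.grp_id appears in c.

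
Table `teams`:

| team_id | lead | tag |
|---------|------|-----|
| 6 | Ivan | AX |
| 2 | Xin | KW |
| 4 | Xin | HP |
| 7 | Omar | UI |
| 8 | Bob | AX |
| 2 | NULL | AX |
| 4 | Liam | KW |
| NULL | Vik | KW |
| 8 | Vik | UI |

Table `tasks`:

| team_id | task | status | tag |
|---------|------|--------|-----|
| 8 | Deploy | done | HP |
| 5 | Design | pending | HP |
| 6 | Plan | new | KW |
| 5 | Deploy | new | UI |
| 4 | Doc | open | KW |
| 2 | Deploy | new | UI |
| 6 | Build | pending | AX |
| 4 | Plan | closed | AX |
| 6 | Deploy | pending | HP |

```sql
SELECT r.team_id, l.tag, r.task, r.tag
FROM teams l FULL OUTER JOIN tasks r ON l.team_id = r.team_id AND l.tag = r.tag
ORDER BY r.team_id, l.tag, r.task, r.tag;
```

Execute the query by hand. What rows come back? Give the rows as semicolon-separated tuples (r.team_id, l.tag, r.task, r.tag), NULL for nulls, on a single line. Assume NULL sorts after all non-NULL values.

(2, NULL, Deploy, UI); (4, KW, Doc, KW); (4, NULL, Plan, AX); (5, NULL, Deploy, UI); (5, NULL, Design, HP); (6, AX, Build, AX); (6, NULL, Deploy, HP); (6, NULL, Plan, KW); (8, NULL, Deploy, HP); (NULL, AX, NULL, NULL); (NULL, AX, NULL, NULL); (NULL, HP, NULL, NULL); (NULL, KW, NULL, NULL); (NULL, KW, NULL, NULL); (NULL, UI, NULL, NULL); (NULL, UI, NULL, NULL)

FULL OUTER JOIN keeps every row from both sides; unmatched rows get NULL for the other side's columns.
Matching on l.team_id = r.team_id AND l.tag = r.tag. A NULL in a compared column never satisfies the condition.
- l row (team_id=6, tag=AX): matches 1 r row(s) → 1 output row(s).
- l row (team_id=2, tag=KW): no match → kept, r columns NULL.
- l row (team_id=4, tag=HP): no match → kept, r columns NULL.
- l row (team_id=7, tag=UI): no match → kept, r columns NULL.
- l row (team_id=8, tag=AX): no match → kept, r columns NULL.
- l row (team_id=2, tag=AX): no match → kept, r columns NULL.
- l row (team_id=4, tag=KW): matches 1 r row(s) → 1 output row(s).
- l row (team_id=NULL, tag=KW): no match → kept, r columns NULL.
- l row (team_id=8, tag=UI): no match → kept, r columns NULL.
- 7 r row(s) had no l match → kept, l columns NULL.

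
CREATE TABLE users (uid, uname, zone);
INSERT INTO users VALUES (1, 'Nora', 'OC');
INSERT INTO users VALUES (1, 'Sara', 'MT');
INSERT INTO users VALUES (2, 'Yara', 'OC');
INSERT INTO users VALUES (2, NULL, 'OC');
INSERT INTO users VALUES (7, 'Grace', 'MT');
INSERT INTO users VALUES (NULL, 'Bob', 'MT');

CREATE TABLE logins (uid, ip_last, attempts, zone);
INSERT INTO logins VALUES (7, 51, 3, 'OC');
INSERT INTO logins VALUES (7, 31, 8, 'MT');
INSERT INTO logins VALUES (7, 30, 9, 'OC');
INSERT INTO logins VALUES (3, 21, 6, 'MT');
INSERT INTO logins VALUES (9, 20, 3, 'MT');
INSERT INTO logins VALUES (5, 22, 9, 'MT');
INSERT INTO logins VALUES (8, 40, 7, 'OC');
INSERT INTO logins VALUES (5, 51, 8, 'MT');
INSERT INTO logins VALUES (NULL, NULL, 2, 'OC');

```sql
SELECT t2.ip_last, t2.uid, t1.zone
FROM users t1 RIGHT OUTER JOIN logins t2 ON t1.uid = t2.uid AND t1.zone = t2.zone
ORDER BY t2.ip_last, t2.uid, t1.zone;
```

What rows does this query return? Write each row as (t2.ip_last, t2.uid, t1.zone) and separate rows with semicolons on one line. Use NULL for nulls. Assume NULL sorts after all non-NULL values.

(20, 9, NULL); (21, 3, NULL); (22, 5, NULL); (30, 7, NULL); (31, 7, MT); (40, 8, NULL); (51, 5, NULL); (51, 7, NULL); (NULL, NULL, NULL)

RIGHT JOIN keeps every row from `logins`; unmatched rows get NULL for `users`'s columns.
Matching on t1.uid = t2.uid AND t1.zone = t2.zone. A NULL in a compared column never satisfies the condition.
Matched pairs: 1; unmatched t2 rows kept: 8.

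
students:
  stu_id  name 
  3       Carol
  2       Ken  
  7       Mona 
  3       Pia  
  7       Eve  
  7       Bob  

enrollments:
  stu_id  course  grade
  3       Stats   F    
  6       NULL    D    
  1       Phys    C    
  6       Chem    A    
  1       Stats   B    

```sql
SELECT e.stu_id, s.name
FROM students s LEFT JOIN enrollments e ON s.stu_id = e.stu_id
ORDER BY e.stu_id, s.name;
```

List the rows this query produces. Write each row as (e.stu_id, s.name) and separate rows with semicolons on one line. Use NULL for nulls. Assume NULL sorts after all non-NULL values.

(3, Carol); (3, Pia); (NULL, Bob); (NULL, Eve); (NULL, Ken); (NULL, Mona)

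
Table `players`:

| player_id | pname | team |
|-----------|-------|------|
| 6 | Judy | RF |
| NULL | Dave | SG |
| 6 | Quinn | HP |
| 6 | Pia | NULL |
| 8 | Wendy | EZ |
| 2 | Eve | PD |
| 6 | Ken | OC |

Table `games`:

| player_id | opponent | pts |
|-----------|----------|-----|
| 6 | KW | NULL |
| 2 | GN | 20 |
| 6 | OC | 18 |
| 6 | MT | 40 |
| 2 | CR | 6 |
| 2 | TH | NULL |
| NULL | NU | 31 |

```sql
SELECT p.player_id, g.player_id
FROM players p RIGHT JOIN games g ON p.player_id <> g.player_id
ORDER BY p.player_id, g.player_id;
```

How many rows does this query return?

RIGHT JOIN keeps every row from `games`; unmatched rows get NULL for `players`'s columns.
Matching on p.player_id <> g.player_id. A NULL in a compared column never satisfies the condition.
- p[0] player_id=6 → 3 match(es) in g → 3 row(s).
- p[1] player_id=NULL → no match.
- p[2] player_id=6 → 3 match(es) in g → 3 row(s).
- p[3] player_id=6 → 3 match(es) in g → 3 row(s).
- p[4] player_id=8 → 6 match(es) in g → 6 row(s).
- p[5] player_id=2 → 3 match(es) in g → 3 row(s).
- p[6] player_id=6 → 3 match(es) in g → 3 row(s).
- 1 row(s) from g found no p partner → padded with NULL.
Total: 21 matched + 1 padded = 22 rows.

22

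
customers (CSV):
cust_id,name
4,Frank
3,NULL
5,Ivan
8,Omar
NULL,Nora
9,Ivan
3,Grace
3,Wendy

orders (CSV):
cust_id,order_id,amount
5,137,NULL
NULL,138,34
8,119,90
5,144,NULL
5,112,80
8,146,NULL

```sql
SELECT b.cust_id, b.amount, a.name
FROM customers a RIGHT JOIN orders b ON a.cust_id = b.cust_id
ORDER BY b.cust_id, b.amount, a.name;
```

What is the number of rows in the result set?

6

RIGHT JOIN keeps every row from `orders`; unmatched rows get NULL for `customers`'s columns.
Matching on a.cust_id = b.cust_id. A NULL in a compared column never satisfies the condition.
Matched pairs: 5; unmatched b rows kept: 1.
Total: 5 matched + 1 padded = 6 rows.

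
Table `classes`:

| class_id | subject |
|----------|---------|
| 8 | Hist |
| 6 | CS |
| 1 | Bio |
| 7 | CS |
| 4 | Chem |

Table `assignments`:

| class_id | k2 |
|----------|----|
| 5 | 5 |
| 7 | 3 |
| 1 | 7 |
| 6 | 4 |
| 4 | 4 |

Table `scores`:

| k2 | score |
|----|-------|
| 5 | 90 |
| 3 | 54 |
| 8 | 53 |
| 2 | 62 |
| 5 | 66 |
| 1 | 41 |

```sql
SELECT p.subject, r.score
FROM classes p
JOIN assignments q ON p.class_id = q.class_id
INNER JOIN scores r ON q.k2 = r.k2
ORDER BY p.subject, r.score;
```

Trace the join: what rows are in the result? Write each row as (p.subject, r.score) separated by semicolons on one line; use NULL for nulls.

Evaluate left to right. First `classes p INNER JOIN assignments q` on class_id: 4 row(s).
Then INNER JOIN `scores r` on k2: keep only rows whose q.k2 appears in r.

(CS, 54)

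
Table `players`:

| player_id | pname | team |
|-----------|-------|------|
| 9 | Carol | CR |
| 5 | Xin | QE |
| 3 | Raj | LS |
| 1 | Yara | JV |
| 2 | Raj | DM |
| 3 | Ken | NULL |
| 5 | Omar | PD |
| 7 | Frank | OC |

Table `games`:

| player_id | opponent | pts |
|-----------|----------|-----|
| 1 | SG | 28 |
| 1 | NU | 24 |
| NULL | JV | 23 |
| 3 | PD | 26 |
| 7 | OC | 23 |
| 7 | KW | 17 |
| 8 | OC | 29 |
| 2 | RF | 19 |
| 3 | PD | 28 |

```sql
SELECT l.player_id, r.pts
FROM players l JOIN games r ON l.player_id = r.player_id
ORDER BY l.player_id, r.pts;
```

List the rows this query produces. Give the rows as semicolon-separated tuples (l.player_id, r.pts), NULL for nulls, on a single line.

INNER JOIN keeps only pairs where the ON condition holds.
Matching on l.player_id = r.player_id. A NULL in a compared column never satisfies the condition.
- l[0] player_id=9 → no match; dropped.
- l[1] player_id=5 → no match; dropped.
- l[2] player_id=3 → 2 match(es) in r → 2 row(s).
- l[3] player_id=1 → 2 match(es) in r → 2 row(s).
- l[4] player_id=2 → 1 match(es) in r → 1 row(s).
- l[5] player_id=3 → 2 match(es) in r → 2 row(s).
- l[6] player_id=5 → no match; dropped.
- l[7] player_id=7 → 2 match(es) in r → 2 row(s).
After projecting and ordering:
l.player_id | r.pts
1 | 24
1 | 28
2 | 19
3 | 26
3 | 26
3 | 28
3 | 28
7 | 17
7 | 23

(1, 24); (1, 28); (2, 19); (3, 26); (3, 26); (3, 28); (3, 28); (7, 17); (7, 23)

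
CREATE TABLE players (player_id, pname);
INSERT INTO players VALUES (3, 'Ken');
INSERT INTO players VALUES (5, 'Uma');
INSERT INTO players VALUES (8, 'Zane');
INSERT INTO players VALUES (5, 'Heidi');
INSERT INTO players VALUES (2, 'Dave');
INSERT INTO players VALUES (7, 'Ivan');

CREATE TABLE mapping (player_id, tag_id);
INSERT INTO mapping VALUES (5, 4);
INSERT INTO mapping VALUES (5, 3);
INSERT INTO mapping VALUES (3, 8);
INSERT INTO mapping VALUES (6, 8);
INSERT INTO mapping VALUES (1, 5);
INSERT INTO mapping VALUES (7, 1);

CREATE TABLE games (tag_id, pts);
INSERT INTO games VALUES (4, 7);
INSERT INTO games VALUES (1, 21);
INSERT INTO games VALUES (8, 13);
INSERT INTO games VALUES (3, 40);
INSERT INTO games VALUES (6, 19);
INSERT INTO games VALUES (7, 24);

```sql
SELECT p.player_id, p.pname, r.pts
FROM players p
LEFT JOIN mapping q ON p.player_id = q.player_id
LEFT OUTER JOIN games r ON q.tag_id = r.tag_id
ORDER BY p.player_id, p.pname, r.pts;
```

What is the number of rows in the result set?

Step 1 — p LEFT JOIN q on player_id → 8 row(s).
Then LEFT JOIN `games r` on tag_id: each of those 8 rows is kept; rows whose q.tag_id has no match in r get NULL for r's columns.
Result: 8 row(s).

8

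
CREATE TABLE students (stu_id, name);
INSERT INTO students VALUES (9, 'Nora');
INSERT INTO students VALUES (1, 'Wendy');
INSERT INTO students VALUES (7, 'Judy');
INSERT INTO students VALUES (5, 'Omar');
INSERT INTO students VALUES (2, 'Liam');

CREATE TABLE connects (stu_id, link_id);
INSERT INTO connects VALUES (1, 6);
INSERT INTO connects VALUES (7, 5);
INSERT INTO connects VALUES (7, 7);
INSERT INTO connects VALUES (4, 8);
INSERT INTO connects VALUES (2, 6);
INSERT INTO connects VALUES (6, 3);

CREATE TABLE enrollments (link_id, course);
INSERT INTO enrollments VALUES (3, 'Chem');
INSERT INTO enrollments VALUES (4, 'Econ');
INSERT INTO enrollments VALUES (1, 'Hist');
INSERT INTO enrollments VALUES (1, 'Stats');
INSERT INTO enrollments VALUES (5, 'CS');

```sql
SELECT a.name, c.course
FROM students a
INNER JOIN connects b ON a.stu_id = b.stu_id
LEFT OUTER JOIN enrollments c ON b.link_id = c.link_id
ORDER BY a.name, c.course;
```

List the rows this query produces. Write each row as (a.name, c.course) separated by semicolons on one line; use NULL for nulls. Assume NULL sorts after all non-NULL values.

Joins associate left-to-right: students INNER JOIN connects on stu_id gives 4 intermediate row(s).
Then LEFT JOIN `enrollments c` on link_id: each of those 4 rows is kept; rows whose b.link_id has no match in c get NULL for c's columns.

(Judy, CS); (Judy, NULL); (Liam, NULL); (Wendy, NULL)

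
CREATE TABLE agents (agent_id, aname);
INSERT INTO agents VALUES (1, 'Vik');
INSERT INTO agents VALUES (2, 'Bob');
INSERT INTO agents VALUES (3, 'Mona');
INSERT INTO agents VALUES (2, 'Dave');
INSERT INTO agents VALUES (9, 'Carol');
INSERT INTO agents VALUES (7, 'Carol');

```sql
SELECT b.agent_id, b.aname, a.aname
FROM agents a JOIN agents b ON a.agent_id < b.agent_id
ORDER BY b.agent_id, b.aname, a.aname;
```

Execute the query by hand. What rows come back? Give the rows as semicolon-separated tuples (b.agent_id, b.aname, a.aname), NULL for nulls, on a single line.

INNER JOIN keeps only pairs where the ON condition holds.
Matching on a.agent_id < b.agent_id.
Matched pairs: 14.

(2, Bob, Vik); (2, Dave, Vik); (3, Mona, Bob); (3, Mona, Dave); (3, Mona, Vik); (7, Carol, Bob); (7, Carol, Dave); (7, Carol, Mona); (7, Carol, Vik); (9, Carol, Bob); (9, Carol, Carol); (9, Carol, Dave); (9, Carol, Mona); (9, Carol, Vik)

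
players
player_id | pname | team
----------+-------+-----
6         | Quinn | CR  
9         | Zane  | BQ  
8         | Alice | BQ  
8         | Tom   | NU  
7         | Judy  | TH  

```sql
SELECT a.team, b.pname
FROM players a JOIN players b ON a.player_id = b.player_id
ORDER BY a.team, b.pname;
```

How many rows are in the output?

7

INNER JOIN keeps only pairs where the ON condition holds.
Matching on a.player_id = b.player_id.
Matched pairs: 7.
Total: 7 rows.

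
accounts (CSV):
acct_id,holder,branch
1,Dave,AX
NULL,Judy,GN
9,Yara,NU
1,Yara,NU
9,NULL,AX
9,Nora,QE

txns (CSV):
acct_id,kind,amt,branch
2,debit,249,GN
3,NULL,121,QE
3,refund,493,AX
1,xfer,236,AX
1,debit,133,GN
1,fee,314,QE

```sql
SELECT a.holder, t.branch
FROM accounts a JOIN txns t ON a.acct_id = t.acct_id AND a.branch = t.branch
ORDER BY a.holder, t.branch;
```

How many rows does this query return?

1

INNER JOIN keeps only pairs where the ON condition holds.
Matching on a.acct_id = t.acct_id AND a.branch = t.branch. A NULL in a compared column never satisfies the condition.
- a[0] acct_id=1, branch=AX → 1 match(es) in t → 1 row(s).
- a[1] acct_id=NULL, branch=GN → no match; dropped.
- a[2] acct_id=9, branch=NU → no match; dropped.
- a[3] acct_id=1, branch=NU → no match; dropped.
- a[4] acct_id=9, branch=AX → no match; dropped.
- a[5] acct_id=9, branch=QE → no match; dropped.
Total: 1 rows.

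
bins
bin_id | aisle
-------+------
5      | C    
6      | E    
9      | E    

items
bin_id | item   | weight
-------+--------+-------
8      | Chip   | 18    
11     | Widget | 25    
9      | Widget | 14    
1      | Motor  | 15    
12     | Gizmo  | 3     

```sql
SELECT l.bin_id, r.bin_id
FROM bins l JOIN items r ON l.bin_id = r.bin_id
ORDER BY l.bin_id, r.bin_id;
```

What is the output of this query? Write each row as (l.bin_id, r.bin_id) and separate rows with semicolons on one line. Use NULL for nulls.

(9, 9)

INNER JOIN keeps only pairs where the ON condition holds.
Matching on l.bin_id = r.bin_id.
- bin_id=5: no matching r row, dropped.
- bin_id=6: no matching r row, dropped.
- bin_id=9: 1 matching r row(s), so 1 row(s) emitted.
After projecting and ordering:
l.bin_id | r.bin_id
9 | 9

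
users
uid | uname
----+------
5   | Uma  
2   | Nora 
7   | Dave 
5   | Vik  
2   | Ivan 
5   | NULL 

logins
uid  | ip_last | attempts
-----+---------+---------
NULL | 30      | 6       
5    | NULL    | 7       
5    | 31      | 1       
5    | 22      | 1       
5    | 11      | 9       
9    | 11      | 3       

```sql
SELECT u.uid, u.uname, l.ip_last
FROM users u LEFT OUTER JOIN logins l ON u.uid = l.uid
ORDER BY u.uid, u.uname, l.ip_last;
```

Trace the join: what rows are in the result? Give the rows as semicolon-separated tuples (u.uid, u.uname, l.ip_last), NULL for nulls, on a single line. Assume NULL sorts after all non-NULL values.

(2, Ivan, NULL); (2, Nora, NULL); (5, Uma, 11); (5, Uma, 22); (5, Uma, 31); (5, Uma, NULL); (5, Vik, 11); (5, Vik, 22); (5, Vik, 31); (5, Vik, NULL); (5, NULL, 11); (5, NULL, 22); (5, NULL, 31); (5, NULL, NULL); (7, Dave, NULL)

LEFT JOIN keeps every row from `users`; unmatched rows get NULL for `logins`'s columns.
Matching on u.uid = l.uid. A NULL in a compared column never satisfies the condition.
- uid=5: 4 matching l row(s), so 4 row(s) emitted.
- uid=2: no l row matches, row kept with l columns NULL.
- uid=7: no l row matches, row kept with l columns NULL.
- uid=5: 4 matching l row(s), so 4 row(s) emitted.
- uid=2: no l row matches, row kept with l columns NULL.
- uid=5: 4 matching l row(s), so 4 row(s) emitted.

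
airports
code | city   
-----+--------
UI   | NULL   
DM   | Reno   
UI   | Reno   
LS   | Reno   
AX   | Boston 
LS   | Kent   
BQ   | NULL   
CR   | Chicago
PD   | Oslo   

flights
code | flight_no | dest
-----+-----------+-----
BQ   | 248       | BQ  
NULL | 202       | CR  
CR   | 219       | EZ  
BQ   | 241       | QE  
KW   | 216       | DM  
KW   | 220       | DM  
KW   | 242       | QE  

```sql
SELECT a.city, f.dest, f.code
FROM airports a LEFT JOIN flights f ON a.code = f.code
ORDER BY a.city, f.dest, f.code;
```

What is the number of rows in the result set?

LEFT JOIN keeps every row from `airports`; unmatched rows get NULL for `flights`'s columns.
Matching on a.code = f.code. A NULL in a compared column never satisfies the condition.
- a (code=UI) has no partner → padded with NULL.
- a (code=DM) has no partner → padded with NULL.
- a (code=UI) has no partner → padded with NULL.
- a (code=LS) has no partner → padded with NULL.
- a (code=AX) has no partner → padded with NULL.
- a (code=LS) has no partner → padded with NULL.
- a (code=BQ) pairs with 2 row(s) of f.
- a (code=CR) pairs with 1 row(s) of f.
- a (code=PD) has no partner → padded with NULL.
Total: 3 matched + 7 padded = 10 rows.

10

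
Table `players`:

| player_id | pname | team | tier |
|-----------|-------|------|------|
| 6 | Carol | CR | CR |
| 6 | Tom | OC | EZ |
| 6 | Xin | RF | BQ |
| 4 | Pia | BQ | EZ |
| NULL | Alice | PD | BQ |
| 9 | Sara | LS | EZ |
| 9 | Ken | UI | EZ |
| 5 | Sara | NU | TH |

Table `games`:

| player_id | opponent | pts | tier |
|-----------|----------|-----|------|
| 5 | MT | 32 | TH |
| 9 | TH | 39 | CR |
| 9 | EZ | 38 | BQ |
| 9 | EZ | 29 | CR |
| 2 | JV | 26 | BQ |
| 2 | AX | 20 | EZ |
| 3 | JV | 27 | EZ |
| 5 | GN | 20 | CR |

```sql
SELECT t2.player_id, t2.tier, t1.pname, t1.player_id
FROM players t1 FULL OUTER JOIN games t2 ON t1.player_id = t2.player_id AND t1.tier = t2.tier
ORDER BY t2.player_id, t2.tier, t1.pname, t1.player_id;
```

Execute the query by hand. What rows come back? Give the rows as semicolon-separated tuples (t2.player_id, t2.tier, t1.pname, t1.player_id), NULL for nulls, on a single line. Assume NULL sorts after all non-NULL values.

FULL OUTER JOIN keeps every row from both sides; unmatched rows get NULL for the other side's columns.
Matching on t1.player_id = t2.player_id AND t1.tier = t2.tier. A NULL in a compared column never satisfies the condition.
- t1 (player_id=6, tier=CR) has no partner → padded with NULL.
- t1 (player_id=6, tier=EZ) has no partner → padded with NULL.
- t1 (player_id=6, tier=BQ) has no partner → padded with NULL.
- t1 (player_id=4, tier=EZ) has no partner → padded with NULL.
- t1 (player_id=NULL, tier=BQ) has no partner → padded with NULL.
- t1 (player_id=9, tier=EZ) has no partner → padded with NULL.
- t1 (player_id=9, tier=EZ) has no partner → padded with NULL.
- t1 (player_id=5, tier=TH) pairs with 1 row(s) of t2.
- 7 row(s) from t2 found no t1 partner → padded with NULL.

(2, BQ, NULL, NULL); (2, EZ, NULL, NULL); (3, EZ, NULL, NULL); (5, CR, NULL, NULL); (5, TH, Sara, 5); (9, BQ, NULL, NULL); (9, CR, NULL, NULL); (9, CR, NULL, NULL); (NULL, NULL, Alice, NULL); (NULL, NULL, Carol, 6); (NULL, NULL, Ken, 9); (NULL, NULL, Pia, 4); (NULL, NULL, Sara, 9); (NULL, NULL, Tom, 6); (NULL, NULL, Xin, 6)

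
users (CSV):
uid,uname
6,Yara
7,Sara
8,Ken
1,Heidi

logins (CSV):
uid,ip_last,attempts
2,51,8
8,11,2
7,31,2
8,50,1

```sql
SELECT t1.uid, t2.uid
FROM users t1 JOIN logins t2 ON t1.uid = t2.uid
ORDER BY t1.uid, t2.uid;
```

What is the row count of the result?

INNER JOIN keeps only pairs where the ON condition holds.
Matching on t1.uid = t2.uid.
Matched pairs: 3.
Total: 3 rows.

3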